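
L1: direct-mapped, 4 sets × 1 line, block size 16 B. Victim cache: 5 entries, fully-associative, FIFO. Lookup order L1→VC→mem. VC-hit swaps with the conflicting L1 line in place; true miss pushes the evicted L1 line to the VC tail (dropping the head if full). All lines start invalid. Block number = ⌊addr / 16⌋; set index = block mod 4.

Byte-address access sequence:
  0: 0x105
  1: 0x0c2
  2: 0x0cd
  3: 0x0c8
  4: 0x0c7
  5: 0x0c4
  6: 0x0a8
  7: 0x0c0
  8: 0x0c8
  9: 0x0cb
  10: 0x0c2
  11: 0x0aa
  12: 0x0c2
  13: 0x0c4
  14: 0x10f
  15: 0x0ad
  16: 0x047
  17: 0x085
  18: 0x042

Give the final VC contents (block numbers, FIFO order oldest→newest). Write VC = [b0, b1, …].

#0 0x105→b16/s0 MISS; vc=[]
#1 0xc2→b12/s0 MISS; vc=[16]
#2 0xcd→b12/s0 L1-HIT; vc=[16]
#3 0xc8→b12/s0 L1-HIT; vc=[16]
#4 0xc7→b12/s0 L1-HIT; vc=[16]
#5 0xc4→b12/s0 L1-HIT; vc=[16]
#6 0xa8→b10/s2 MISS; vc=[16]
#7 0xc0→b12/s0 L1-HIT; vc=[16]
#8 0xc8→b12/s0 L1-HIT; vc=[16]
#9 0xcb→b12/s0 L1-HIT; vc=[16]
#10 0xc2→b12/s0 L1-HIT; vc=[16]
#11 0xaa→b10/s2 L1-HIT; vc=[16]
#12 0xc2→b12/s0 L1-HIT; vc=[16]
#13 0xc4→b12/s0 L1-HIT; vc=[16]
#14 0x10f→b16/s0 VC-HIT; vc=[12]
#15 0xad→b10/s2 L1-HIT; vc=[12]
#16 0x47→b4/s0 MISS; vc=[12,16]
#17 0x85→b8/s0 MISS; vc=[12,16,4]
#18 0x42→b4/s0 VC-HIT; vc=[12,16,8]

VC = [12, 16, 8]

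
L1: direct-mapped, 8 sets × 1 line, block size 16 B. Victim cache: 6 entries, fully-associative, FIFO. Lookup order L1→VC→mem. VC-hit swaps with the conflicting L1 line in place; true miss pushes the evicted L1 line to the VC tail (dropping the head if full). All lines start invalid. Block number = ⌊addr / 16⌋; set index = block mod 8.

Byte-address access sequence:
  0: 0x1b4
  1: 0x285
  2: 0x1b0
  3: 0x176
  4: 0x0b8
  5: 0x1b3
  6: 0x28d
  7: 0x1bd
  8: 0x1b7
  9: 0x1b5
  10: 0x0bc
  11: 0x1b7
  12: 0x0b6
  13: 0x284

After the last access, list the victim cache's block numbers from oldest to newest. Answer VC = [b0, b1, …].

VC = [27]

#0 0x1b4→b27/s3 MISS; vc=[]
#1 0x285→b40/s0 MISS; vc=[]
#2 0x1b0→b27/s3 L1-HIT; vc=[]
#3 0x176→b23/s7 MISS; vc=[]
#4 0xb8→b11/s3 MISS; vc=[27]
#5 0x1b3→b27/s3 VC-HIT; vc=[11]
#6 0x28d→b40/s0 L1-HIT; vc=[11]
#7 0x1bd→b27/s3 L1-HIT; vc=[11]
#8 0x1b7→b27/s3 L1-HIT; vc=[11]
#9 0x1b5→b27/s3 L1-HIT; vc=[11]
#10 0xbc→b11/s3 VC-HIT; vc=[27]
#11 0x1b7→b27/s3 VC-HIT; vc=[11]
#12 0xb6→b11/s3 VC-HIT; vc=[27]
#13 0x284→b40/s0 L1-HIT; vc=[27]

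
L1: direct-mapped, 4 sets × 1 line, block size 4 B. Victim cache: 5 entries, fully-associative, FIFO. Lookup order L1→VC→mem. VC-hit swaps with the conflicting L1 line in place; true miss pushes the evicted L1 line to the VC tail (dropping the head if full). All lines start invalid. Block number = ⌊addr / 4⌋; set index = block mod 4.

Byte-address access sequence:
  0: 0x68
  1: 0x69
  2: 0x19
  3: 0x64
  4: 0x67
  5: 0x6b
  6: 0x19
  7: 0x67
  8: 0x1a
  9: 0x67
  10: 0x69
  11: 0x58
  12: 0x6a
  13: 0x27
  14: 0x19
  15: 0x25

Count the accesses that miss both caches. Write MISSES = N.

0: 0x68 (blk 26, set 2) → MISS  vc=[]
1: 0x69 (blk 26, set 2) → L1-HIT  vc=[]
2: 0x19 (blk 6, set 2) → MISS  vc=[26]
3: 0x64 (blk 25, set 1) → MISS  vc=[26]
4: 0x67 (blk 25, set 1) → L1-HIT  vc=[26]
5: 0x6b (blk 26, set 2) → VC-HIT  vc=[6]
6: 0x19 (blk 6, set 2) → VC-HIT  vc=[26]
7: 0x67 (blk 25, set 1) → L1-HIT  vc=[26]
8: 0x1a (blk 6, set 2) → L1-HIT  vc=[26]
9: 0x67 (blk 25, set 1) → L1-HIT  vc=[26]
10: 0x69 (blk 26, set 2) → VC-HIT  vc=[6]
11: 0x58 (blk 22, set 2) → MISS  vc=[6, 26]
12: 0x6a (blk 26, set 2) → VC-HIT  vc=[6, 22]
13: 0x27 (blk 9, set 1) → MISS  vc=[6, 22, 25]
14: 0x19 (blk 6, set 2) → VC-HIT  vc=[26, 22, 25]
15: 0x25 (blk 9, set 1) → L1-HIT  vc=[26, 22, 25]

MISSES = 5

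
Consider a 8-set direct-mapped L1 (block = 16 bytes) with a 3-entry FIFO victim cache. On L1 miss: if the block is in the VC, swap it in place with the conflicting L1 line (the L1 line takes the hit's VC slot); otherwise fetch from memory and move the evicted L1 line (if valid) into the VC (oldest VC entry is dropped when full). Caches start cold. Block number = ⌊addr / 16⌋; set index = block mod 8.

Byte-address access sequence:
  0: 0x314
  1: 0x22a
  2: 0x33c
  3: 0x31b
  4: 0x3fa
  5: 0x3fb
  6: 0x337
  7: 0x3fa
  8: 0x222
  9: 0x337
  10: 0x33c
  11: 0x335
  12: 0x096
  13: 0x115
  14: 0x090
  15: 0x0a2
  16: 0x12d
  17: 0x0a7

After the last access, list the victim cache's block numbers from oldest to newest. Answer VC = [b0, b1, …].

VC = [17, 34, 18]

0: 0x314 (blk 49, set 1) → MISS  vc=[]
1: 0x22a (blk 34, set 2) → MISS  vc=[]
2: 0x33c (blk 51, set 3) → MISS  vc=[]
3: 0x31b (blk 49, set 1) → L1-HIT  vc=[]
4: 0x3fa (blk 63, set 7) → MISS  vc=[]
5: 0x3fb (blk 63, set 7) → L1-HIT  vc=[]
6: 0x337 (blk 51, set 3) → L1-HIT  vc=[]
7: 0x3fa (blk 63, set 7) → L1-HIT  vc=[]
8: 0x222 (blk 34, set 2) → L1-HIT  vc=[]
9: 0x337 (blk 51, set 3) → L1-HIT  vc=[]
10: 0x33c (blk 51, set 3) → L1-HIT  vc=[]
11: 0x335 (blk 51, set 3) → L1-HIT  vc=[]
12: 0x96 (blk 9, set 1) → MISS  vc=[49]
13: 0x115 (blk 17, set 1) → MISS  vc=[49, 9]
14: 0x90 (blk 9, set 1) → VC-HIT  vc=[49, 17]
15: 0xa2 (blk 10, set 2) → MISS  vc=[49, 17, 34]
16: 0x12d (blk 18, set 2) → MISS  vc=[17, 34, 10]
17: 0xa7 (blk 10, set 2) → VC-HIT  vc=[17, 34, 18]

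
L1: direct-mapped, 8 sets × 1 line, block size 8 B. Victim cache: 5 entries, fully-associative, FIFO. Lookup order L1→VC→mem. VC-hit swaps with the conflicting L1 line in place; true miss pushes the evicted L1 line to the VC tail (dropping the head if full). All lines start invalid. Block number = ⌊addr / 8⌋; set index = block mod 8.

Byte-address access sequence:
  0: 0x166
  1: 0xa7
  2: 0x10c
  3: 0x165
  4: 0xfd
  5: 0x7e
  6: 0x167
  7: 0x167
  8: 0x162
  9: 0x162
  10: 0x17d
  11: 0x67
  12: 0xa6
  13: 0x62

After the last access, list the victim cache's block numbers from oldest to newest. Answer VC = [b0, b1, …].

VC = [20, 31, 15, 44]

  [0] addr=0x166 blk=44 s=4: MISS | VC []
  [1] addr=0xa7 blk=20 s=4: MISS | VC [44]
  [2] addr=0x10c blk=33 s=1: MISS | VC [44]
  [3] addr=0x165 blk=44 s=4: VC-HIT | VC [20]
  [4] addr=0xfd blk=31 s=7: MISS | VC [20]
  [5] addr=0x7e blk=15 s=7: MISS | VC [20, 31]
  [6] addr=0x167 blk=44 s=4: L1-HIT | VC [20, 31]
  [7] addr=0x167 blk=44 s=4: L1-HIT | VC [20, 31]
  [8] addr=0x162 blk=44 s=4: L1-HIT | VC [20, 31]
  [9] addr=0x162 blk=44 s=4: L1-HIT | VC [20, 31]
  [10] addr=0x17d blk=47 s=7: MISS | VC [20, 31, 15]
  [11] addr=0x67 blk=12 s=4: MISS | VC [20, 31, 15, 44]
  [12] addr=0xa6 blk=20 s=4: VC-HIT | VC [12, 31, 15, 44]
  [13] addr=0x62 blk=12 s=4: VC-HIT | VC [20, 31, 15, 44]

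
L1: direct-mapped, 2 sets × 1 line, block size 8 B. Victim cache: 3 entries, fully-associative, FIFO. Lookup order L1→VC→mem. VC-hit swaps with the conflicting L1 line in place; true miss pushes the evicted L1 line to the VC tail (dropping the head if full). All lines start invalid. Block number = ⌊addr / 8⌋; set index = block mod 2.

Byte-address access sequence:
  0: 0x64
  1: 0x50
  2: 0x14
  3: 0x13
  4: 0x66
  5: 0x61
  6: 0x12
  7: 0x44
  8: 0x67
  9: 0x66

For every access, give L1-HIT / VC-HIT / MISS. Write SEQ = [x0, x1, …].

SEQ = [MISS, MISS, MISS, L1-HIT, VC-HIT, L1-HIT, VC-HIT, MISS, VC-HIT, L1-HIT]

0: 0x64 (blk 12, set 0) → MISS  vc=[]
1: 0x50 (blk 10, set 0) → MISS  vc=[12]
2: 0x14 (blk 2, set 0) → MISS  vc=[12, 10]
3: 0x13 (blk 2, set 0) → L1-HIT  vc=[12, 10]
4: 0x66 (blk 12, set 0) → VC-HIT  vc=[2, 10]
5: 0x61 (blk 12, set 0) → L1-HIT  vc=[2, 10]
6: 0x12 (blk 2, set 0) → VC-HIT  vc=[12, 10]
7: 0x44 (blk 8, set 0) → MISS  vc=[12, 10, 2]
8: 0x67 (blk 12, set 0) → VC-HIT  vc=[8, 10, 2]
9: 0x66 (blk 12, set 0) → L1-HIT  vc=[8, 10, 2]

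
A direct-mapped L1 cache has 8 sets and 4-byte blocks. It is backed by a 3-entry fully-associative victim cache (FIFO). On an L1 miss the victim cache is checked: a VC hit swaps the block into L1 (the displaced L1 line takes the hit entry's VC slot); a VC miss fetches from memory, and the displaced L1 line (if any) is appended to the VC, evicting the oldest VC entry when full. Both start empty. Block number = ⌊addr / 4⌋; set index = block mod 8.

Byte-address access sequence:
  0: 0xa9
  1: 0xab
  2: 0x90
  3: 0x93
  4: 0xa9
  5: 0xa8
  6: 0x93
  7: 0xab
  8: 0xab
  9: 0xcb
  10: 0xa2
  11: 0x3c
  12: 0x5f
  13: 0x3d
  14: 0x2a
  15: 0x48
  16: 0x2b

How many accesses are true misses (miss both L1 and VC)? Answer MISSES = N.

0: 0xa9 (blk 42, set 2) → MISS  vc=[]
1: 0xab (blk 42, set 2) → L1-HIT  vc=[]
2: 0x90 (blk 36, set 4) → MISS  vc=[]
3: 0x93 (blk 36, set 4) → L1-HIT  vc=[]
4: 0xa9 (blk 42, set 2) → L1-HIT  vc=[]
5: 0xa8 (blk 42, set 2) → L1-HIT  vc=[]
6: 0x93 (blk 36, set 4) → L1-HIT  vc=[]
7: 0xab (blk 42, set 2) → L1-HIT  vc=[]
8: 0xab (blk 42, set 2) → L1-HIT  vc=[]
9: 0xcb (blk 50, set 2) → MISS  vc=[42]
10: 0xa2 (blk 40, set 0) → MISS  vc=[42]
11: 0x3c (blk 15, set 7) → MISS  vc=[42]
12: 0x5f (blk 23, set 7) → MISS  vc=[42, 15]
13: 0x3d (blk 15, set 7) → VC-HIT  vc=[42, 23]
14: 0x2a (blk 10, set 2) → MISS  vc=[42, 23, 50]
15: 0x48 (blk 18, set 2) → MISS  vc=[23, 50, 10]
16: 0x2b (blk 10, set 2) → VC-HIT  vc=[23, 50, 18]

MISSES = 8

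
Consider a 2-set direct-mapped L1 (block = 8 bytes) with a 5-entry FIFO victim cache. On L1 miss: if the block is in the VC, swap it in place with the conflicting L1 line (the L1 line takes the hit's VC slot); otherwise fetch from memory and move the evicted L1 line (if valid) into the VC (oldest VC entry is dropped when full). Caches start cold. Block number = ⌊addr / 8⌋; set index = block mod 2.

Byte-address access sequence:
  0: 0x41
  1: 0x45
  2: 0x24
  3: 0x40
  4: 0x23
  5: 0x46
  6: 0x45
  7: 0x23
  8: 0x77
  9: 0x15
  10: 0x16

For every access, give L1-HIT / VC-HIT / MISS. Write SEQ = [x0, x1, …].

SEQ = [MISS, L1-HIT, MISS, VC-HIT, VC-HIT, VC-HIT, L1-HIT, VC-HIT, MISS, MISS, L1-HIT]

0: 0x41 (blk 8, set 0) → MISS  vc=[]
1: 0x45 (blk 8, set 0) → L1-HIT  vc=[]
2: 0x24 (blk 4, set 0) → MISS  vc=[8]
3: 0x40 (blk 8, set 0) → VC-HIT  vc=[4]
4: 0x23 (blk 4, set 0) → VC-HIT  vc=[8]
5: 0x46 (blk 8, set 0) → VC-HIT  vc=[4]
6: 0x45 (blk 8, set 0) → L1-HIT  vc=[4]
7: 0x23 (blk 4, set 0) → VC-HIT  vc=[8]
8: 0x77 (blk 14, set 0) → MISS  vc=[8, 4]
9: 0x15 (blk 2, set 0) → MISS  vc=[8, 4, 14]
10: 0x16 (blk 2, set 0) → L1-HIT  vc=[8, 4, 14]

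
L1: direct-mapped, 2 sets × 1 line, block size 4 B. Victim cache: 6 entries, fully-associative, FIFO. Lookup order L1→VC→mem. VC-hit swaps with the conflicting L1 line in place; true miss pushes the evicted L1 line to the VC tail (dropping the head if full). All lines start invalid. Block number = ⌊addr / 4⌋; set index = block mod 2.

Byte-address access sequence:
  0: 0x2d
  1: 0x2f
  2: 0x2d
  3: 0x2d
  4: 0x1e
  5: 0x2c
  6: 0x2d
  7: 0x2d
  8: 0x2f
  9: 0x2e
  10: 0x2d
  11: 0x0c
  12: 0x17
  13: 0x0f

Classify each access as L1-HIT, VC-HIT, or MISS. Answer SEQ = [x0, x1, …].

0: 0x2d (blk 11, set 1) → MISS  vc=[]
1: 0x2f (blk 11, set 1) → L1-HIT  vc=[]
2: 0x2d (blk 11, set 1) → L1-HIT  vc=[]
3: 0x2d (blk 11, set 1) → L1-HIT  vc=[]
4: 0x1e (blk 7, set 1) → MISS  vc=[11]
5: 0x2c (blk 11, set 1) → VC-HIT  vc=[7]
6: 0x2d (blk 11, set 1) → L1-HIT  vc=[7]
7: 0x2d (blk 11, set 1) → L1-HIT  vc=[7]
8: 0x2f (blk 11, set 1) → L1-HIT  vc=[7]
9: 0x2e (blk 11, set 1) → L1-HIT  vc=[7]
10: 0x2d (blk 11, set 1) → L1-HIT  vc=[7]
11: 0xc (blk 3, set 1) → MISS  vc=[7, 11]
12: 0x17 (blk 5, set 1) → MISS  vc=[7, 11, 3]
13: 0xf (blk 3, set 1) → VC-HIT  vc=[7, 11, 5]

SEQ = [MISS, L1-HIT, L1-HIT, L1-HIT, MISS, VC-HIT, L1-HIT, L1-HIT, L1-HIT, L1-HIT, L1-HIT, MISS, MISS, VC-HIT]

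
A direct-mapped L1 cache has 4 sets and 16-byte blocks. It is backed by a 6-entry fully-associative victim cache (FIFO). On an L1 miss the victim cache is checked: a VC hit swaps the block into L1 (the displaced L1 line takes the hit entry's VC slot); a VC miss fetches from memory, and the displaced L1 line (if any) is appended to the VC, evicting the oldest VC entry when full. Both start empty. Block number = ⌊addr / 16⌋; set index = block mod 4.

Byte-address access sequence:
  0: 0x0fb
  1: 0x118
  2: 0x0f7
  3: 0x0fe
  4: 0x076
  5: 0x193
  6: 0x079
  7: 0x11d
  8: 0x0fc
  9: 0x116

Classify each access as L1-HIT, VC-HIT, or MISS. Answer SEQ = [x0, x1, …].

SEQ = [MISS, MISS, L1-HIT, L1-HIT, MISS, MISS, L1-HIT, VC-HIT, VC-HIT, L1-HIT]

#0 0xfb→b15/s3 MISS; vc=[]
#1 0x118→b17/s1 MISS; vc=[]
#2 0xf7→b15/s3 L1-HIT; vc=[]
#3 0xfe→b15/s3 L1-HIT; vc=[]
#4 0x76→b7/s3 MISS; vc=[15]
#5 0x193→b25/s1 MISS; vc=[15,17]
#6 0x79→b7/s3 L1-HIT; vc=[15,17]
#7 0x11d→b17/s1 VC-HIT; vc=[15,25]
#8 0xfc→b15/s3 VC-HIT; vc=[7,25]
#9 0x116→b17/s1 L1-HIT; vc=[7,25]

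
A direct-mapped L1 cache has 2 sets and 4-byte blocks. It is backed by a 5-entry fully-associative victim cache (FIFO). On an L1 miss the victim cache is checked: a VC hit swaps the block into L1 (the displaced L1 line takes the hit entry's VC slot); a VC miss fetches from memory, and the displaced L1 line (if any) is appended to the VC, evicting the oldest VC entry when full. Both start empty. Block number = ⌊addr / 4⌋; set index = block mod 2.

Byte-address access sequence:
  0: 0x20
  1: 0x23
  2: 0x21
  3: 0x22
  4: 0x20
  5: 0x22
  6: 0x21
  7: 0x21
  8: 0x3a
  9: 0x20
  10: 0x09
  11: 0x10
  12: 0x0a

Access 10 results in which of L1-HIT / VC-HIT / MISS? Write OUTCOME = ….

OUTCOME = MISS

#0 0x20→b8/s0 MISS; vc=[]
#1 0x23→b8/s0 L1-HIT; vc=[]
#2 0x21→b8/s0 L1-HIT; vc=[]
#3 0x22→b8/s0 L1-HIT; vc=[]
#4 0x20→b8/s0 L1-HIT; vc=[]
#5 0x22→b8/s0 L1-HIT; vc=[]
#6 0x21→b8/s0 L1-HIT; vc=[]
#7 0x21→b8/s0 L1-HIT; vc=[]
#8 0x3a→b14/s0 MISS; vc=[8]
#9 0x20→b8/s0 VC-HIT; vc=[14]
#10 0x9→b2/s0 MISS; vc=[14,8]
#11 0x10→b4/s0 MISS; vc=[14,8,2]
#12 0xa→b2/s0 VC-HIT; vc=[14,8,4]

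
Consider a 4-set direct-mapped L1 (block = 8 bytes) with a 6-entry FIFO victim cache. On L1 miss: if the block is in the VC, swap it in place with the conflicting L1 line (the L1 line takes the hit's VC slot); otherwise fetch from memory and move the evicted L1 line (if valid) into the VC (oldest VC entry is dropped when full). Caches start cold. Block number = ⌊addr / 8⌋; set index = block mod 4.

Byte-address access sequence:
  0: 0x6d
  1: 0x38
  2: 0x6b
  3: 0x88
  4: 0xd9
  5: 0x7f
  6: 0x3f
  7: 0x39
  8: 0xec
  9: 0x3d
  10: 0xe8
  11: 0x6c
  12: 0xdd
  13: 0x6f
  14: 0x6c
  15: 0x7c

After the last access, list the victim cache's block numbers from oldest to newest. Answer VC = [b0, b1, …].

VC = [29, 27, 7, 17]

#0 0x6d→b13/s1 MISS; vc=[]
#1 0x38→b7/s3 MISS; vc=[]
#2 0x6b→b13/s1 L1-HIT; vc=[]
#3 0x88→b17/s1 MISS; vc=[13]
#4 0xd9→b27/s3 MISS; vc=[13,7]
#5 0x7f→b15/s3 MISS; vc=[13,7,27]
#6 0x3f→b7/s3 VC-HIT; vc=[13,15,27]
#7 0x39→b7/s3 L1-HIT; vc=[13,15,27]
#8 0xec→b29/s1 MISS; vc=[13,15,27,17]
#9 0x3d→b7/s3 L1-HIT; vc=[13,15,27,17]
#10 0xe8→b29/s1 L1-HIT; vc=[13,15,27,17]
#11 0x6c→b13/s1 VC-HIT; vc=[29,15,27,17]
#12 0xdd→b27/s3 VC-HIT; vc=[29,15,7,17]
#13 0x6f→b13/s1 L1-HIT; vc=[29,15,7,17]
#14 0x6c→b13/s1 L1-HIT; vc=[29,15,7,17]
#15 0x7c→b15/s3 VC-HIT; vc=[29,27,7,17]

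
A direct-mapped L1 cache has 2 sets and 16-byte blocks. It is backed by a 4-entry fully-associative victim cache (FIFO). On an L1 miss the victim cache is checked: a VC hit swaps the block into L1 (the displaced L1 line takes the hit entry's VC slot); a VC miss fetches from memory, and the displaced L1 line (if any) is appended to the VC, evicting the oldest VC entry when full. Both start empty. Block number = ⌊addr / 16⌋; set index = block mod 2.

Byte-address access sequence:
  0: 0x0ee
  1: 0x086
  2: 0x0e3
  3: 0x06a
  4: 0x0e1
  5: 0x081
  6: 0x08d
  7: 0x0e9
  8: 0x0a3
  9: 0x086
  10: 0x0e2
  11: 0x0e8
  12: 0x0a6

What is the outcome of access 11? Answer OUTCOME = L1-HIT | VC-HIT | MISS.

OUTCOME = L1-HIT

0: 0xee (blk 14, set 0) → MISS  vc=[]
1: 0x86 (blk 8, set 0) → MISS  vc=[14]
2: 0xe3 (blk 14, set 0) → VC-HIT  vc=[8]
3: 0x6a (blk 6, set 0) → MISS  vc=[8, 14]
4: 0xe1 (blk 14, set 0) → VC-HIT  vc=[8, 6]
5: 0x81 (blk 8, set 0) → VC-HIT  vc=[14, 6]
6: 0x8d (blk 8, set 0) → L1-HIT  vc=[14, 6]
7: 0xe9 (blk 14, set 0) → VC-HIT  vc=[8, 6]
8: 0xa3 (blk 10, set 0) → MISS  vc=[8, 6, 14]
9: 0x86 (blk 8, set 0) → VC-HIT  vc=[10, 6, 14]
10: 0xe2 (blk 14, set 0) → VC-HIT  vc=[10, 6, 8]
11: 0xe8 (blk 14, set 0) → L1-HIT  vc=[10, 6, 8]
12: 0xa6 (blk 10, set 0) → VC-HIT  vc=[14, 6, 8]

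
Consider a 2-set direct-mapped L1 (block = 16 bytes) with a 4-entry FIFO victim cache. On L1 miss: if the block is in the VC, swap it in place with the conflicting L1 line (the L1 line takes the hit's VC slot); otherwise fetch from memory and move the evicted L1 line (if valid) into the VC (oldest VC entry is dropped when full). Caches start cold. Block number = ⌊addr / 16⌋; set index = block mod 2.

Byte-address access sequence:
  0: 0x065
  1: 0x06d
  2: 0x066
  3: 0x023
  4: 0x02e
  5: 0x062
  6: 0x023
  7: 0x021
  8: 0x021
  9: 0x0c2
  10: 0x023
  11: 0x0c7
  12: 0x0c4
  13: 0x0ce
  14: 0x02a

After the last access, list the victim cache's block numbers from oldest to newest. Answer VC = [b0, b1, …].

#0 0x65→b6/s0 MISS; vc=[]
#1 0x6d→b6/s0 L1-HIT; vc=[]
#2 0x66→b6/s0 L1-HIT; vc=[]
#3 0x23→b2/s0 MISS; vc=[6]
#4 0x2e→b2/s0 L1-HIT; vc=[6]
#5 0x62→b6/s0 VC-HIT; vc=[2]
#6 0x23→b2/s0 VC-HIT; vc=[6]
#7 0x21→b2/s0 L1-HIT; vc=[6]
#8 0x21→b2/s0 L1-HIT; vc=[6]
#9 0xc2→b12/s0 MISS; vc=[6,2]
#10 0x23→b2/s0 VC-HIT; vc=[6,12]
#11 0xc7→b12/s0 VC-HIT; vc=[6,2]
#12 0xc4→b12/s0 L1-HIT; vc=[6,2]
#13 0xce→b12/s0 L1-HIT; vc=[6,2]
#14 0x2a→b2/s0 VC-HIT; vc=[6,12]

VC = [6, 12]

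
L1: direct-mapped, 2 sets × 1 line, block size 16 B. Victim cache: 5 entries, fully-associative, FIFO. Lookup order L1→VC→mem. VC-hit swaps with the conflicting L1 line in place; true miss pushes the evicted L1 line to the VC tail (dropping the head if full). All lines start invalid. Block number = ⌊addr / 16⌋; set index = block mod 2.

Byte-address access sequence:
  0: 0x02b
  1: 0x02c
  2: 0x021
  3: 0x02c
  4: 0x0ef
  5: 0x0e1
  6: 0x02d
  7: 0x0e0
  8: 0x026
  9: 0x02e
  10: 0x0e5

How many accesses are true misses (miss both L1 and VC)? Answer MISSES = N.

  [0] addr=0x2b blk=2 s=0: MISS | VC []
  [1] addr=0x2c blk=2 s=0: L1-HIT | VC []
  [2] addr=0x21 blk=2 s=0: L1-HIT | VC []
  [3] addr=0x2c blk=2 s=0: L1-HIT | VC []
  [4] addr=0xef blk=14 s=0: MISS | VC [2]
  [5] addr=0xe1 blk=14 s=0: L1-HIT | VC [2]
  [6] addr=0x2d blk=2 s=0: VC-HIT | VC [14]
  [7] addr=0xe0 blk=14 s=0: VC-HIT | VC [2]
  [8] addr=0x26 blk=2 s=0: VC-HIT | VC [14]
  [9] addr=0x2e blk=2 s=0: L1-HIT | VC [14]
  [10] addr=0xe5 blk=14 s=0: VC-HIT | VC [2]

MISSES = 2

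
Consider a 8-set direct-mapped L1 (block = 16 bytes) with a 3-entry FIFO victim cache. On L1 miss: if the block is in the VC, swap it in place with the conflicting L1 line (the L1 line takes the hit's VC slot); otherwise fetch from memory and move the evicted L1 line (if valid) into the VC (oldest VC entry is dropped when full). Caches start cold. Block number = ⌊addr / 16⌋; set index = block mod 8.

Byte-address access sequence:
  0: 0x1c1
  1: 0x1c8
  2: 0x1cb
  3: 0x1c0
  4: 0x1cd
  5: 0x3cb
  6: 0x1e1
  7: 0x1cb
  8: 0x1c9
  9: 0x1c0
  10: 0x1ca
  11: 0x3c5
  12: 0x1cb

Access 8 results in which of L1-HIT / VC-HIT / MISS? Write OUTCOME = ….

#0 0x1c1→b28/s4 MISS; vc=[]
#1 0x1c8→b28/s4 L1-HIT; vc=[]
#2 0x1cb→b28/s4 L1-HIT; vc=[]
#3 0x1c0→b28/s4 L1-HIT; vc=[]
#4 0x1cd→b28/s4 L1-HIT; vc=[]
#5 0x3cb→b60/s4 MISS; vc=[28]
#6 0x1e1→b30/s6 MISS; vc=[28]
#7 0x1cb→b28/s4 VC-HIT; vc=[60]
#8 0x1c9→b28/s4 L1-HIT; vc=[60]
#9 0x1c0→b28/s4 L1-HIT; vc=[60]
#10 0x1ca→b28/s4 L1-HIT; vc=[60]
#11 0x3c5→b60/s4 VC-HIT; vc=[28]
#12 0x1cb→b28/s4 VC-HIT; vc=[60]

OUTCOME = L1-HIT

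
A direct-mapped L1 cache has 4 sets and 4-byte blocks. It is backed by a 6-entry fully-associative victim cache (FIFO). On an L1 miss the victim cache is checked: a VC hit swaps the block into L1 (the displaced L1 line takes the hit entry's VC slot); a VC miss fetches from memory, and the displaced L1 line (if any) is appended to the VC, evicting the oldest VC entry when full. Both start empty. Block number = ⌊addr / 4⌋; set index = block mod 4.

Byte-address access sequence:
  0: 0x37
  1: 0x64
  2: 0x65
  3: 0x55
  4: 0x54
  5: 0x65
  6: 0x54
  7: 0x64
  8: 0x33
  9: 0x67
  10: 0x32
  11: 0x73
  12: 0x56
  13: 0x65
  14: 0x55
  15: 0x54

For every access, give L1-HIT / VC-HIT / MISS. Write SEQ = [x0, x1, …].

SEQ = [MISS, MISS, L1-HIT, MISS, L1-HIT, VC-HIT, VC-HIT, VC-HIT, MISS, L1-HIT, L1-HIT, MISS, VC-HIT, VC-HIT, VC-HIT, L1-HIT]

  [0] addr=0x37 blk=13 s=1: MISS | VC []
  [1] addr=0x64 blk=25 s=1: MISS | VC [13]
  [2] addr=0x65 blk=25 s=1: L1-HIT | VC [13]
  [3] addr=0x55 blk=21 s=1: MISS | VC [13, 25]
  [4] addr=0x54 blk=21 s=1: L1-HIT | VC [13, 25]
  [5] addr=0x65 blk=25 s=1: VC-HIT | VC [13, 21]
  [6] addr=0x54 blk=21 s=1: VC-HIT | VC [13, 25]
  [7] addr=0x64 blk=25 s=1: VC-HIT | VC [13, 21]
  [8] addr=0x33 blk=12 s=0: MISS | VC [13, 21]
  [9] addr=0x67 blk=25 s=1: L1-HIT | VC [13, 21]
  [10] addr=0x32 blk=12 s=0: L1-HIT | VC [13, 21]
  [11] addr=0x73 blk=28 s=0: MISS | VC [13, 21, 12]
  [12] addr=0x56 blk=21 s=1: VC-HIT | VC [13, 25, 12]
  [13] addr=0x65 blk=25 s=1: VC-HIT | VC [13, 21, 12]
  [14] addr=0x55 blk=21 s=1: VC-HIT | VC [13, 25, 12]
  [15] addr=0x54 blk=21 s=1: L1-HIT | VC [13, 25, 12]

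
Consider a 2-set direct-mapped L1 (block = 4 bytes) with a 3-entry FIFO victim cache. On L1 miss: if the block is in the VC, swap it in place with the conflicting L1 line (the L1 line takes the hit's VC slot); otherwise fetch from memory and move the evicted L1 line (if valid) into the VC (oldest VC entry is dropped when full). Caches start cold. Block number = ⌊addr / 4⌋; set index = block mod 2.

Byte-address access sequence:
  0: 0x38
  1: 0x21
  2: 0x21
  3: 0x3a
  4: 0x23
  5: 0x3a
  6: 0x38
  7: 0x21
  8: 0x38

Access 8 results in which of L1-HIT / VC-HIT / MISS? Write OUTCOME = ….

OUTCOME = VC-HIT

  [0] addr=0x38 blk=14 s=0: MISS | VC []
  [1] addr=0x21 blk=8 s=0: MISS | VC [14]
  [2] addr=0x21 blk=8 s=0: L1-HIT | VC [14]
  [3] addr=0x3a blk=14 s=0: VC-HIT | VC [8]
  [4] addr=0x23 blk=8 s=0: VC-HIT | VC [14]
  [5] addr=0x3a blk=14 s=0: VC-HIT | VC [8]
  [6] addr=0x38 blk=14 s=0: L1-HIT | VC [8]
  [7] addr=0x21 blk=8 s=0: VC-HIT | VC [14]
  [8] addr=0x38 blk=14 s=0: VC-HIT | VC [8]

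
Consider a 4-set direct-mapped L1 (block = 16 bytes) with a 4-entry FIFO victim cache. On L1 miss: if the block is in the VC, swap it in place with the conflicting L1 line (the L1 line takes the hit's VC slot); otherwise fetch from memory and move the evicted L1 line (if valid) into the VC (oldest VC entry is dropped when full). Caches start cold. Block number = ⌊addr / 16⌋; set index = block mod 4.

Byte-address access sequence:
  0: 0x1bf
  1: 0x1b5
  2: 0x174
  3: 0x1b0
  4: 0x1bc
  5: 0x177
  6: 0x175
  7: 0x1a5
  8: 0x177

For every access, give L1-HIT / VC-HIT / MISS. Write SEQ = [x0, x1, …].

SEQ = [MISS, L1-HIT, MISS, VC-HIT, L1-HIT, VC-HIT, L1-HIT, MISS, L1-HIT]

  [0] addr=0x1bf blk=27 s=3: MISS | VC []
  [1] addr=0x1b5 blk=27 s=3: L1-HIT | VC []
  [2] addr=0x174 blk=23 s=3: MISS | VC [27]
  [3] addr=0x1b0 blk=27 s=3: VC-HIT | VC [23]
  [4] addr=0x1bc blk=27 s=3: L1-HIT | VC [23]
  [5] addr=0x177 blk=23 s=3: VC-HIT | VC [27]
  [6] addr=0x175 blk=23 s=3: L1-HIT | VC [27]
  [7] addr=0x1a5 blk=26 s=2: MISS | VC [27]
  [8] addr=0x177 blk=23 s=3: L1-HIT | VC [27]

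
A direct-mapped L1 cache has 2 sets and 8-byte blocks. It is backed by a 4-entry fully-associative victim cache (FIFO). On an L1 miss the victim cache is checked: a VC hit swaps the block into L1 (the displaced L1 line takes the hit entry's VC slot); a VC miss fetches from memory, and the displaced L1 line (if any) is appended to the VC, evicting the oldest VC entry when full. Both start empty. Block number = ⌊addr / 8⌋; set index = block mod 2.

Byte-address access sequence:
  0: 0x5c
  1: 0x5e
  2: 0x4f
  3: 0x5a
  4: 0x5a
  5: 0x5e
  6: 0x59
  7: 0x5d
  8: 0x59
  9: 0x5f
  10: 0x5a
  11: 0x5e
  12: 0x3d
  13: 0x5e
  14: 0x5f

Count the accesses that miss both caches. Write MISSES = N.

MISSES = 3

0: 0x5c (blk 11, set 1) → MISS  vc=[]
1: 0x5e (blk 11, set 1) → L1-HIT  vc=[]
2: 0x4f (blk 9, set 1) → MISS  vc=[11]
3: 0x5a (blk 11, set 1) → VC-HIT  vc=[9]
4: 0x5a (blk 11, set 1) → L1-HIT  vc=[9]
5: 0x5e (blk 11, set 1) → L1-HIT  vc=[9]
6: 0x59 (blk 11, set 1) → L1-HIT  vc=[9]
7: 0x5d (blk 11, set 1) → L1-HIT  vc=[9]
8: 0x59 (blk 11, set 1) → L1-HIT  vc=[9]
9: 0x5f (blk 11, set 1) → L1-HIT  vc=[9]
10: 0x5a (blk 11, set 1) → L1-HIT  vc=[9]
11: 0x5e (blk 11, set 1) → L1-HIT  vc=[9]
12: 0x3d (blk 7, set 1) → MISS  vc=[9, 11]
13: 0x5e (blk 11, set 1) → VC-HIT  vc=[9, 7]
14: 0x5f (blk 11, set 1) → L1-HIT  vc=[9, 7]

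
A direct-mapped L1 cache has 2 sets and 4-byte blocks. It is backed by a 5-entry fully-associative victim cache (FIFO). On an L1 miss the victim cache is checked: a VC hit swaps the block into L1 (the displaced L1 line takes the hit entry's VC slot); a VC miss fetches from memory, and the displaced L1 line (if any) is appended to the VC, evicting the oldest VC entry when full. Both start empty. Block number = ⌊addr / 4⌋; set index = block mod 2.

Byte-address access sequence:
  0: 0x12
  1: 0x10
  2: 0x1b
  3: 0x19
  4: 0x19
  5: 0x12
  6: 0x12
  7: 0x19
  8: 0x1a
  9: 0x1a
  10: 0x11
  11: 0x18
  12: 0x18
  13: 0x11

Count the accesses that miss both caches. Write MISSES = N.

  [0] addr=0x12 blk=4 s=0: MISS | VC []
  [1] addr=0x10 blk=4 s=0: L1-HIT | VC []
  [2] addr=0x1b blk=6 s=0: MISS | VC [4]
  [3] addr=0x19 blk=6 s=0: L1-HIT | VC [4]
  [4] addr=0x19 blk=6 s=0: L1-HIT | VC [4]
  [5] addr=0x12 blk=4 s=0: VC-HIT | VC [6]
  [6] addr=0x12 blk=4 s=0: L1-HIT | VC [6]
  [7] addr=0x19 blk=6 s=0: VC-HIT | VC [4]
  [8] addr=0x1a blk=6 s=0: L1-HIT | VC [4]
  [9] addr=0x1a blk=6 s=0: L1-HIT | VC [4]
  [10] addr=0x11 blk=4 s=0: VC-HIT | VC [6]
  [11] addr=0x18 blk=6 s=0: VC-HIT | VC [4]
  [12] addr=0x18 blk=6 s=0: L1-HIT | VC [4]
  [13] addr=0x11 blk=4 s=0: VC-HIT | VC [6]

MISSES = 2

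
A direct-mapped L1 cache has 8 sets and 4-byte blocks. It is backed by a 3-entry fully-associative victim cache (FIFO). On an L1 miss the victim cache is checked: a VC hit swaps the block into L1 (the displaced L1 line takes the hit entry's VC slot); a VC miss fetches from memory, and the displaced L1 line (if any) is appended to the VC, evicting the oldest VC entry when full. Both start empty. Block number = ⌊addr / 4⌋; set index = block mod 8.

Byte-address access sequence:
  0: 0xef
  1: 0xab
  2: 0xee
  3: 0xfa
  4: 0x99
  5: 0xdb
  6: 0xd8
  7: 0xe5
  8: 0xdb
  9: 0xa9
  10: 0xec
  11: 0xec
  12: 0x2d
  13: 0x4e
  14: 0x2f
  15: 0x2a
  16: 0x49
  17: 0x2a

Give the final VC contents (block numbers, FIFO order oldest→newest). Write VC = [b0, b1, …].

VC = [19, 42, 18]

0: 0xef (blk 59, set 3) → MISS  vc=[]
1: 0xab (blk 42, set 2) → MISS  vc=[]
2: 0xee (blk 59, set 3) → L1-HIT  vc=[]
3: 0xfa (blk 62, set 6) → MISS  vc=[]
4: 0x99 (blk 38, set 6) → MISS  vc=[62]
5: 0xdb (blk 54, set 6) → MISS  vc=[62, 38]
6: 0xd8 (blk 54, set 6) → L1-HIT  vc=[62, 38]
7: 0xe5 (blk 57, set 1) → MISS  vc=[62, 38]
8: 0xdb (blk 54, set 6) → L1-HIT  vc=[62, 38]
9: 0xa9 (blk 42, set 2) → L1-HIT  vc=[62, 38]
10: 0xec (blk 59, set 3) → L1-HIT  vc=[62, 38]
11: 0xec (blk 59, set 3) → L1-HIT  vc=[62, 38]
12: 0x2d (blk 11, set 3) → MISS  vc=[62, 38, 59]
13: 0x4e (blk 19, set 3) → MISS  vc=[38, 59, 11]
14: 0x2f (blk 11, set 3) → VC-HIT  vc=[38, 59, 19]
15: 0x2a (blk 10, set 2) → MISS  vc=[59, 19, 42]
16: 0x49 (blk 18, set 2) → MISS  vc=[19, 42, 10]
17: 0x2a (blk 10, set 2) → VC-HIT  vc=[19, 42, 18]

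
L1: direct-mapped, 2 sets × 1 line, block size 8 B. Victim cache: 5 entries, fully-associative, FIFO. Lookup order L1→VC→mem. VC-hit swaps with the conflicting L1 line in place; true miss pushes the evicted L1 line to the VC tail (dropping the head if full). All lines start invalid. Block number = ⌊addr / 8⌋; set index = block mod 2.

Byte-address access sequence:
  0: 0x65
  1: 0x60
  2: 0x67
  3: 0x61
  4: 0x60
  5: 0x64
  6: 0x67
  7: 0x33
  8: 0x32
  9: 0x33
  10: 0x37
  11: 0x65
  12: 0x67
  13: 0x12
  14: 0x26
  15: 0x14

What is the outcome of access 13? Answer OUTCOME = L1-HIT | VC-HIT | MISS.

OUTCOME = MISS

  [0] addr=0x65 blk=12 s=0: MISS | VC []
  [1] addr=0x60 blk=12 s=0: L1-HIT | VC []
  [2] addr=0x67 blk=12 s=0: L1-HIT | VC []
  [3] addr=0x61 blk=12 s=0: L1-HIT | VC []
  [4] addr=0x60 blk=12 s=0: L1-HIT | VC []
  [5] addr=0x64 blk=12 s=0: L1-HIT | VC []
  [6] addr=0x67 blk=12 s=0: L1-HIT | VC []
  [7] addr=0x33 blk=6 s=0: MISS | VC [12]
  [8] addr=0x32 blk=6 s=0: L1-HIT | VC [12]
  [9] addr=0x33 blk=6 s=0: L1-HIT | VC [12]
  [10] addr=0x37 blk=6 s=0: L1-HIT | VC [12]
  [11] addr=0x65 blk=12 s=0: VC-HIT | VC [6]
  [12] addr=0x67 blk=12 s=0: L1-HIT | VC [6]
  [13] addr=0x12 blk=2 s=0: MISS | VC [6, 12]
  [14] addr=0x26 blk=4 s=0: MISS | VC [6, 12, 2]
  [15] addr=0x14 blk=2 s=0: VC-HIT | VC [6, 12, 4]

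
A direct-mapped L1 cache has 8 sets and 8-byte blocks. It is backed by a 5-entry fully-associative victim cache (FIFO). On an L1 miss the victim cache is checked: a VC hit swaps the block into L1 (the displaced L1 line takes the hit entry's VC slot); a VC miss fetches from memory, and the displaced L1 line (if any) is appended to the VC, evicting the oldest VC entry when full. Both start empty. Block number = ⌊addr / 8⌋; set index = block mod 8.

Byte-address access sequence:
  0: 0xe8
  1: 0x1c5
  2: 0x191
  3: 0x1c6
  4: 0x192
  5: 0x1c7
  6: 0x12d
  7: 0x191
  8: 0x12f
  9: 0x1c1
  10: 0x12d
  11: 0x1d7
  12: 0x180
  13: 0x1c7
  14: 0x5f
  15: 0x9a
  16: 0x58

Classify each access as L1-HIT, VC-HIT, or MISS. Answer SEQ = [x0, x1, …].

SEQ = [MISS, MISS, MISS, L1-HIT, L1-HIT, L1-HIT, MISS, L1-HIT, L1-HIT, L1-HIT, L1-HIT, MISS, MISS, VC-HIT, MISS, MISS, VC-HIT]

0: 0xe8 (blk 29, set 5) → MISS  vc=[]
1: 0x1c5 (blk 56, set 0) → MISS  vc=[]
2: 0x191 (blk 50, set 2) → MISS  vc=[]
3: 0x1c6 (blk 56, set 0) → L1-HIT  vc=[]
4: 0x192 (blk 50, set 2) → L1-HIT  vc=[]
5: 0x1c7 (blk 56, set 0) → L1-HIT  vc=[]
6: 0x12d (blk 37, set 5) → MISS  vc=[29]
7: 0x191 (blk 50, set 2) → L1-HIT  vc=[29]
8: 0x12f (blk 37, set 5) → L1-HIT  vc=[29]
9: 0x1c1 (blk 56, set 0) → L1-HIT  vc=[29]
10: 0x12d (blk 37, set 5) → L1-HIT  vc=[29]
11: 0x1d7 (blk 58, set 2) → MISS  vc=[29, 50]
12: 0x180 (blk 48, set 0) → MISS  vc=[29, 50, 56]
13: 0x1c7 (blk 56, set 0) → VC-HIT  vc=[29, 50, 48]
14: 0x5f (blk 11, set 3) → MISS  vc=[29, 50, 48]
15: 0x9a (blk 19, set 3) → MISS  vc=[29, 50, 48, 11]
16: 0x58 (blk 11, set 3) → VC-HIT  vc=[29, 50, 48, 19]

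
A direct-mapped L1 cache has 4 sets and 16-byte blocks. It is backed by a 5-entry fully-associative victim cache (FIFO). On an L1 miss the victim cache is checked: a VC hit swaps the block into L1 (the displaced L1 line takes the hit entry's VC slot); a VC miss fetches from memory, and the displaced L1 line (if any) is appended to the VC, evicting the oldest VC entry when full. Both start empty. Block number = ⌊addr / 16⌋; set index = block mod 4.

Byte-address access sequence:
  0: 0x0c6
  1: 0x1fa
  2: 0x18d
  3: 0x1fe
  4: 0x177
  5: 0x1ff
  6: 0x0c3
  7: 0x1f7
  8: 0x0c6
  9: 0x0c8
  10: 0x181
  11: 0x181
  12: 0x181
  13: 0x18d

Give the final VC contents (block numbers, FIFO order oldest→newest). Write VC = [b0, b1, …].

VC = [12, 23]

0: 0xc6 (blk 12, set 0) → MISS  vc=[]
1: 0x1fa (blk 31, set 3) → MISS  vc=[]
2: 0x18d (blk 24, set 0) → MISS  vc=[12]
3: 0x1fe (blk 31, set 3) → L1-HIT  vc=[12]
4: 0x177 (blk 23, set 3) → MISS  vc=[12, 31]
5: 0x1ff (blk 31, set 3) → VC-HIT  vc=[12, 23]
6: 0xc3 (blk 12, set 0) → VC-HIT  vc=[24, 23]
7: 0x1f7 (blk 31, set 3) → L1-HIT  vc=[24, 23]
8: 0xc6 (blk 12, set 0) → L1-HIT  vc=[24, 23]
9: 0xc8 (blk 12, set 0) → L1-HIT  vc=[24, 23]
10: 0x181 (blk 24, set 0) → VC-HIT  vc=[12, 23]
11: 0x181 (blk 24, set 0) → L1-HIT  vc=[12, 23]
12: 0x181 (blk 24, set 0) → L1-HIT  vc=[12, 23]
13: 0x18d (blk 24, set 0) → L1-HIT  vc=[12, 23]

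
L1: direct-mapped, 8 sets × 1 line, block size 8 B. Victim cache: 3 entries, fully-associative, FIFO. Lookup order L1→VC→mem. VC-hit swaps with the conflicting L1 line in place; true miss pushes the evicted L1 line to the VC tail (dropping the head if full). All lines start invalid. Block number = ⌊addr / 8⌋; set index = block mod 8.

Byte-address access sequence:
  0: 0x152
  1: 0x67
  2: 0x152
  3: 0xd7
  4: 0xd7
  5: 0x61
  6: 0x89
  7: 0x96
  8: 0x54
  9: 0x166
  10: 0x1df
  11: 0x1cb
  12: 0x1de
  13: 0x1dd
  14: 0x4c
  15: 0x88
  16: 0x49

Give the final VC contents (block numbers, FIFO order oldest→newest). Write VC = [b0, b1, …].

VC = [12, 17, 57]

0: 0x152 (blk 42, set 2) → MISS  vc=[]
1: 0x67 (blk 12, set 4) → MISS  vc=[]
2: 0x152 (blk 42, set 2) → L1-HIT  vc=[]
3: 0xd7 (blk 26, set 2) → MISS  vc=[42]
4: 0xd7 (blk 26, set 2) → L1-HIT  vc=[42]
5: 0x61 (blk 12, set 4) → L1-HIT  vc=[42]
6: 0x89 (blk 17, set 1) → MISS  vc=[42]
7: 0x96 (blk 18, set 2) → MISS  vc=[42, 26]
8: 0x54 (blk 10, set 2) → MISS  vc=[42, 26, 18]
9: 0x166 (blk 44, set 4) → MISS  vc=[26, 18, 12]
10: 0x1df (blk 59, set 3) → MISS  vc=[26, 18, 12]
11: 0x1cb (blk 57, set 1) → MISS  vc=[18, 12, 17]
12: 0x1de (blk 59, set 3) → L1-HIT  vc=[18, 12, 17]
13: 0x1dd (blk 59, set 3) → L1-HIT  vc=[18, 12, 17]
14: 0x4c (blk 9, set 1) → MISS  vc=[12, 17, 57]
15: 0x88 (blk 17, set 1) → VC-HIT  vc=[12, 9, 57]
16: 0x49 (blk 9, set 1) → VC-HIT  vc=[12, 17, 57]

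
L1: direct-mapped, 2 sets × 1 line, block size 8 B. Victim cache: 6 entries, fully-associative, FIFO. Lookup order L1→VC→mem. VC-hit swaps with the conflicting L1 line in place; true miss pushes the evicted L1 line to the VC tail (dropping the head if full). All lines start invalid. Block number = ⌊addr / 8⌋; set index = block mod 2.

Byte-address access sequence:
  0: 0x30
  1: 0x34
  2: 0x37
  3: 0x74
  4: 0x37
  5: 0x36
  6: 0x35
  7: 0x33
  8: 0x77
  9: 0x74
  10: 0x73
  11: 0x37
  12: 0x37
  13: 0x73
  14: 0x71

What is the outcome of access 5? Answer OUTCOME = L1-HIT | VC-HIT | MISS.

OUTCOME = L1-HIT

0: 0x30 (blk 6, set 0) → MISS  vc=[]
1: 0x34 (blk 6, set 0) → L1-HIT  vc=[]
2: 0x37 (blk 6, set 0) → L1-HIT  vc=[]
3: 0x74 (blk 14, set 0) → MISS  vc=[6]
4: 0x37 (blk 6, set 0) → VC-HIT  vc=[14]
5: 0x36 (blk 6, set 0) → L1-HIT  vc=[14]
6: 0x35 (blk 6, set 0) → L1-HIT  vc=[14]
7: 0x33 (blk 6, set 0) → L1-HIT  vc=[14]
8: 0x77 (blk 14, set 0) → VC-HIT  vc=[6]
9: 0x74 (blk 14, set 0) → L1-HIT  vc=[6]
10: 0x73 (blk 14, set 0) → L1-HIT  vc=[6]
11: 0x37 (blk 6, set 0) → VC-HIT  vc=[14]
12: 0x37 (blk 6, set 0) → L1-HIT  vc=[14]
13: 0x73 (blk 14, set 0) → VC-HIT  vc=[6]
14: 0x71 (blk 14, set 0) → L1-HIT  vc=[6]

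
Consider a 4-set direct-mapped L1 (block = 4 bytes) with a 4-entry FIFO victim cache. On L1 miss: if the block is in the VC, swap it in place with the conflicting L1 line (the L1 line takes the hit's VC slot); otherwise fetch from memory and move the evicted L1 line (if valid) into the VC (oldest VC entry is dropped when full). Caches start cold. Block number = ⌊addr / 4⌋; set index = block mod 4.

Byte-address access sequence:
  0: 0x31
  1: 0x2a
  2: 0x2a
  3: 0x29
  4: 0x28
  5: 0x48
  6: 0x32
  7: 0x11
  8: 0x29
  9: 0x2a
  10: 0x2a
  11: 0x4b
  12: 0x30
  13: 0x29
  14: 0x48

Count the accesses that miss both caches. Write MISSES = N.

0: 0x31 (blk 12, set 0) → MISS  vc=[]
1: 0x2a (blk 10, set 2) → MISS  vc=[]
2: 0x2a (blk 10, set 2) → L1-HIT  vc=[]
3: 0x29 (blk 10, set 2) → L1-HIT  vc=[]
4: 0x28 (blk 10, set 2) → L1-HIT  vc=[]
5: 0x48 (blk 18, set 2) → MISS  vc=[10]
6: 0x32 (blk 12, set 0) → L1-HIT  vc=[10]
7: 0x11 (blk 4, set 0) → MISS  vc=[10, 12]
8: 0x29 (blk 10, set 2) → VC-HIT  vc=[18, 12]
9: 0x2a (blk 10, set 2) → L1-HIT  vc=[18, 12]
10: 0x2a (blk 10, set 2) → L1-HIT  vc=[18, 12]
11: 0x4b (blk 18, set 2) → VC-HIT  vc=[10, 12]
12: 0x30 (blk 12, set 0) → VC-HIT  vc=[10, 4]
13: 0x29 (blk 10, set 2) → VC-HIT  vc=[18, 4]
14: 0x48 (blk 18, set 2) → VC-HIT  vc=[10, 4]

MISSES = 4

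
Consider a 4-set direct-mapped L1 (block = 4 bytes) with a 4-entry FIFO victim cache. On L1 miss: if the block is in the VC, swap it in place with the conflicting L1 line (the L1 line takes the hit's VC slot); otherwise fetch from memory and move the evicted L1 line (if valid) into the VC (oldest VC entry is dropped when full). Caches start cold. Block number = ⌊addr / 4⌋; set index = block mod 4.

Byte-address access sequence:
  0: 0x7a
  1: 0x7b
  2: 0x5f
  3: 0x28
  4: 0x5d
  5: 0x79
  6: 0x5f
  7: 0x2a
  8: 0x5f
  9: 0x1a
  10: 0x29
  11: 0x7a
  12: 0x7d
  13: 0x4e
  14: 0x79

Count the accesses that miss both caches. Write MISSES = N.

  [0] addr=0x7a blk=30 s=2: MISS | VC []
  [1] addr=0x7b blk=30 s=2: L1-HIT | VC []
  [2] addr=0x5f blk=23 s=3: MISS | VC []
  [3] addr=0x28 blk=10 s=2: MISS | VC [30]
  [4] addr=0x5d blk=23 s=3: L1-HIT | VC [30]
  [5] addr=0x79 blk=30 s=2: VC-HIT | VC [10]
  [6] addr=0x5f blk=23 s=3: L1-HIT | VC [10]
  [7] addr=0x2a blk=10 s=2: VC-HIT | VC [30]
  [8] addr=0x5f blk=23 s=3: L1-HIT | VC [30]
  [9] addr=0x1a blk=6 s=2: MISS | VC [30, 10]
  [10] addr=0x29 blk=10 s=2: VC-HIT | VC [30, 6]
  [11] addr=0x7a blk=30 s=2: VC-HIT | VC [10, 6]
  [12] addr=0x7d blk=31 s=3: MISS | VC [10, 6, 23]
  [13] addr=0x4e blk=19 s=3: MISS | VC [10, 6, 23, 31]
  [14] addr=0x79 blk=30 s=2: L1-HIT | VC [10, 6, 23, 31]

MISSES = 6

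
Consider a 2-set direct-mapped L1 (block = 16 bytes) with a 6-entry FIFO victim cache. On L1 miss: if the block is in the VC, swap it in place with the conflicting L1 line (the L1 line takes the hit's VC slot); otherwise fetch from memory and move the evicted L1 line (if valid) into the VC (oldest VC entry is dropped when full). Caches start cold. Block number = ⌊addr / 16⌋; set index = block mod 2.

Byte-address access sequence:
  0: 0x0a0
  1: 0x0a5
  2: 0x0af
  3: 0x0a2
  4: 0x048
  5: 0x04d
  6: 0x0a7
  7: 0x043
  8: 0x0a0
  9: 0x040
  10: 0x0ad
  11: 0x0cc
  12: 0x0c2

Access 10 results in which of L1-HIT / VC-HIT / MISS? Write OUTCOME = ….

OUTCOME = VC-HIT

0: 0xa0 (blk 10, set 0) → MISS  vc=[]
1: 0xa5 (blk 10, set 0) → L1-HIT  vc=[]
2: 0xaf (blk 10, set 0) → L1-HIT  vc=[]
3: 0xa2 (blk 10, set 0) → L1-HIT  vc=[]
4: 0x48 (blk 4, set 0) → MISS  vc=[10]
5: 0x4d (blk 4, set 0) → L1-HIT  vc=[10]
6: 0xa7 (blk 10, set 0) → VC-HIT  vc=[4]
7: 0x43 (blk 4, set 0) → VC-HIT  vc=[10]
8: 0xa0 (blk 10, set 0) → VC-HIT  vc=[4]
9: 0x40 (blk 4, set 0) → VC-HIT  vc=[10]
10: 0xad (blk 10, set 0) → VC-HIT  vc=[4]
11: 0xcc (blk 12, set 0) → MISS  vc=[4, 10]
12: 0xc2 (blk 12, set 0) → L1-HIT  vc=[4, 10]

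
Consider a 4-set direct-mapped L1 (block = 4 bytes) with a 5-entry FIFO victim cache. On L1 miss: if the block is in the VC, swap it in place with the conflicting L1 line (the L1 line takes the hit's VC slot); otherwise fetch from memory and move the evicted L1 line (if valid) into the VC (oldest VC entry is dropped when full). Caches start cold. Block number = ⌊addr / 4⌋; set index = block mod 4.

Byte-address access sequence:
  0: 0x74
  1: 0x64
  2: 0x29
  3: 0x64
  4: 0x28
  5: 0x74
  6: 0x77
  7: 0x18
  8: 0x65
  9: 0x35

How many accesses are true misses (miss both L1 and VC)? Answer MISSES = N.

MISSES = 5

0: 0x74 (blk 29, set 1) → MISS  vc=[]
1: 0x64 (blk 25, set 1) → MISS  vc=[29]
2: 0x29 (blk 10, set 2) → MISS  vc=[29]
3: 0x64 (blk 25, set 1) → L1-HIT  vc=[29]
4: 0x28 (blk 10, set 2) → L1-HIT  vc=[29]
5: 0x74 (blk 29, set 1) → VC-HIT  vc=[25]
6: 0x77 (blk 29, set 1) → L1-HIT  vc=[25]
7: 0x18 (blk 6, set 2) → MISS  vc=[25, 10]
8: 0x65 (blk 25, set 1) → VC-HIT  vc=[29, 10]
9: 0x35 (blk 13, set 1) → MISS  vc=[29, 10, 25]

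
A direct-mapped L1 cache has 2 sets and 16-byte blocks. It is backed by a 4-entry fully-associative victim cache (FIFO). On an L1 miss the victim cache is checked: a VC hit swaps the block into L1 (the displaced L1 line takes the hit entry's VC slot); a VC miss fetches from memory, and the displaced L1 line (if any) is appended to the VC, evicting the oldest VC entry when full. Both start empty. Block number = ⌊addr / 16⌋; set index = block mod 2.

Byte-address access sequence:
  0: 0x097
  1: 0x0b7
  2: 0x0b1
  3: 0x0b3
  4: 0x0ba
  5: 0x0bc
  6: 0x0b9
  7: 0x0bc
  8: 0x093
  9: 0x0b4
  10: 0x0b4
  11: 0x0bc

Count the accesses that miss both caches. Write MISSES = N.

MISSES = 2

0: 0x97 (blk 9, set 1) → MISS  vc=[]
1: 0xb7 (blk 11, set 1) → MISS  vc=[9]
2: 0xb1 (blk 11, set 1) → L1-HIT  vc=[9]
3: 0xb3 (blk 11, set 1) → L1-HIT  vc=[9]
4: 0xba (blk 11, set 1) → L1-HIT  vc=[9]
5: 0xbc (blk 11, set 1) → L1-HIT  vc=[9]
6: 0xb9 (blk 11, set 1) → L1-HIT  vc=[9]
7: 0xbc (blk 11, set 1) → L1-HIT  vc=[9]
8: 0x93 (blk 9, set 1) → VC-HIT  vc=[11]
9: 0xb4 (blk 11, set 1) → VC-HIT  vc=[9]
10: 0xb4 (blk 11, set 1) → L1-HIT  vc=[9]
11: 0xbc (blk 11, set 1) → L1-HIT  vc=[9]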